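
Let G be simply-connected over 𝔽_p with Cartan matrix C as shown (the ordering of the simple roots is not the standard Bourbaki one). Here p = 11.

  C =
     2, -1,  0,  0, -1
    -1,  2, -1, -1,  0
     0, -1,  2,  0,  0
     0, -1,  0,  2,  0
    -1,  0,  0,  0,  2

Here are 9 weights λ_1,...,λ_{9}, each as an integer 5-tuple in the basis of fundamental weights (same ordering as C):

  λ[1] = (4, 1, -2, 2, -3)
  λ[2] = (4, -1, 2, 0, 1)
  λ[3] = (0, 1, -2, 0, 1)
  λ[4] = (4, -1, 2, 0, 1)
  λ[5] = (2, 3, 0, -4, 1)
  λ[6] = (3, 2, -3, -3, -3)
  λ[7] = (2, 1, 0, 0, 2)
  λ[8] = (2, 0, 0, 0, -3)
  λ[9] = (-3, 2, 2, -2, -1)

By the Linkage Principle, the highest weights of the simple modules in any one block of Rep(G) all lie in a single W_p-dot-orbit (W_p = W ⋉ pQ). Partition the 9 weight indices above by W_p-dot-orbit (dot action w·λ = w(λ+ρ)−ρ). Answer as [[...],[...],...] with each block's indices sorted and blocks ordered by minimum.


Cartan matrix: type D_5 (|W|=1920); un-permuting the 5 rows.

W_11-reps of the 9 weights in Ā_11 (same 5-coord order as C):

    λ_1+ρ ↦ (0, 1, 1, 3, 2)
    λ_2+ρ ↦ (0, 0, 3, 1, 2)
    λ_3+ρ ↦ (1, 1, 1, 1, 2)
    λ_4+ρ ↦ (0, 0, 3, 1, 2)
    λ_5+ρ ↦ (0, 1, 1, 3, 2)
    λ_6+ρ ↦ (1, 1, 1, 1, 2)
    λ_7+ρ ↦ (1, 1, 1, 1, 2)
    λ_8+ρ ↦ (1, 1, 1, 1, 2)
    λ_9+ρ ↦ (0, 0, 3, 1, 2)

Linkage partition of the 9 weights (3 classes, p=11):

[[1, 5], [2, 4, 9], [3, 6, 7, 8]]


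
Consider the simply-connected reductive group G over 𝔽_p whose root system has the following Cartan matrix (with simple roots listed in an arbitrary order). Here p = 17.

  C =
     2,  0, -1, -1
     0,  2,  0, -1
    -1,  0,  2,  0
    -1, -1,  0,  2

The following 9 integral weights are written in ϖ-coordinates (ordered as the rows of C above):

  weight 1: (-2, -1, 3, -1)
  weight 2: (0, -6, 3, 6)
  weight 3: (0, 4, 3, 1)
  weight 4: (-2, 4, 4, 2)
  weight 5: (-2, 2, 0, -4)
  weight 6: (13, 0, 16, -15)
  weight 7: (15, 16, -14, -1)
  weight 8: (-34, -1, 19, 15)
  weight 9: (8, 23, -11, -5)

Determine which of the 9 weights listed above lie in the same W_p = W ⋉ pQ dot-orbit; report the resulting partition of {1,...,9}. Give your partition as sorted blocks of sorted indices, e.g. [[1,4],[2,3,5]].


Root system A_4: the 4×4 matrix C matches after relabeling.

Folding the 9 weights λ_j+ρ into Ā_17 (reps in the given 4-coord order):

    λ_1+ρ ↦ (0, 1, 3, 0)
    λ_2+ρ ↦ (1, 5, 4, 2)
    λ_3+ρ ↦ (1, 5, 4, 2)
    λ_4+ρ ↦ (1, 5, 4, 2)
    λ_5+ρ ↦ (0, 1, 3, 0)
    λ_6+ρ ↦ (0, 1, 3, 0)
    λ_7+ρ ↦ (0, 1, 3, 0)
    λ_8+ρ ↦ (0, 1, 3, 0)
    λ_9+ρ ↦ (1, 5, 4, 2)

Partition of {1..9} into 2 W_17-dot-orbits:

[[1, 5, 6, 7, 8], [2, 3, 4, 9]]


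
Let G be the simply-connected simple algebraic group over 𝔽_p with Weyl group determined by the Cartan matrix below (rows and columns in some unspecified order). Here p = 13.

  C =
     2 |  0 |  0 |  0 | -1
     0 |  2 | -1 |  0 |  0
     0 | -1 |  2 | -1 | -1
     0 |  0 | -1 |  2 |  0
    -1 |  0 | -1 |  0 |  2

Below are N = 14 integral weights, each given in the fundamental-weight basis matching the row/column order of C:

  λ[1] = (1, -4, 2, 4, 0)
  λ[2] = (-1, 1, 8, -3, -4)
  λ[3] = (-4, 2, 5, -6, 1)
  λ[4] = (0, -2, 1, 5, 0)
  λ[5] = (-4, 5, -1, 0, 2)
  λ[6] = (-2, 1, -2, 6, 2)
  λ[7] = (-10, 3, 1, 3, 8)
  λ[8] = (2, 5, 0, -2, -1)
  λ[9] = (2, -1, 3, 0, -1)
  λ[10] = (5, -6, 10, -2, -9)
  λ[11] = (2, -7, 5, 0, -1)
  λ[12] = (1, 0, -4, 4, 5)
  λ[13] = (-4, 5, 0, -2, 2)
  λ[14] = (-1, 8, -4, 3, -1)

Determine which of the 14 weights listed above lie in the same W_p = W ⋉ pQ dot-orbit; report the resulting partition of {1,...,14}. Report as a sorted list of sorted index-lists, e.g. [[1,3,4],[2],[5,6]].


Root system D_5: the 5×5 matrix C matches after relabeling.

Folding the 14 weights λ_j+ρ into Ā_13 (reps in the given 5-coord order):

  λ_1+ρ ↦ (2, 3, 0, 5, 1)
  λ_2+ρ ↦ (1, 2, 2, 2, 2)
  λ_3+ρ ↦ (2, 3, 0, 5, 1)
  λ_4+ρ ↦ (1, 1, 1, 6, 1)
  λ_5+ρ ↦ (3, 6, 0, 1, 0)
  λ_6+ρ ↦ (1, 1, 1, 6, 1)
  λ_7+ρ ↦ (1, 2, 2, 2, 2)
  λ_8+ρ ↦ (3, 6, 0, 1, 0)
  λ_9+ρ ↦ (3, 0, 4, 1, 0)
  λ_10+ρ ↦ (2, 2, 1, 2, 2)
  λ_11+ρ ↦ (3, 6, 0, 1, 0)
  λ_12+ρ ↦ (2, 2, 1, 2, 2)
  λ_13+ρ ↦ (3, 6, 0, 1, 0)
  λ_14+ρ ↦ (3, 6, 0, 1, 0)

Partition of {1..14} into 6 W_13-dot-orbits:

[[1, 3], [2, 7], [4, 6], [5, 8, 11, 13, 14], [9], [10, 12]]


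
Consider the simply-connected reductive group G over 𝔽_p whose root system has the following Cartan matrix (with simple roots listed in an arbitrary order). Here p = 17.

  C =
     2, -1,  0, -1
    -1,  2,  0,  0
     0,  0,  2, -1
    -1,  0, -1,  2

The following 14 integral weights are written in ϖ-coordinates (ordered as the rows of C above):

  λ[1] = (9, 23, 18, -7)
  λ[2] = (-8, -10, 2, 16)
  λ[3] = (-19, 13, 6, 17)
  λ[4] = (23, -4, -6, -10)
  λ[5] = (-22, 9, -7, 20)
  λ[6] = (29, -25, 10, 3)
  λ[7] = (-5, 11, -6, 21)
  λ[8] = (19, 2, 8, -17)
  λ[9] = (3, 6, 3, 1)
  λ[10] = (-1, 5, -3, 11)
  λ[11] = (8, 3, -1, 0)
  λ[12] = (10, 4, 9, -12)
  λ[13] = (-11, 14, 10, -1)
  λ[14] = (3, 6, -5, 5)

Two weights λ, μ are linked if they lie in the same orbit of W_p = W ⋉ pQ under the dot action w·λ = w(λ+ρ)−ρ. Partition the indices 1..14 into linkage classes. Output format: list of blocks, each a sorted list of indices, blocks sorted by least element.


Dynkin diagram of C (from the 6 off-diagonal −1 entries): A_4.

Each λ_j+ρ reduced to Ā_17; 4-tuples below use C's row order:

  λ_1 → (4, 7, 4, 2)
  λ_2 → (9, 4, 0, 1)
  λ_3 → (9, 4, 0, 1)
  λ_4 → (3, 4, 2, 5)
  λ_5 → (4, 7, 4, 2)
  λ_6 → (4, 7, 4, 2)
  λ_7 → (1, 4, 8, 4)
  λ_8 → (1, 3, 1, 9)
  λ_9 → (4, 7, 4, 2)
  λ_10 → (0, 5, 1, 10)
  λ_11 → (9, 4, 0, 1)
  λ_12 → (0, 5, 1, 10)
  λ_13 → (0, 5, 1, 10)
  λ_14 → (4, 7, 4, 2)

Grouping the 14 weights by Ā_17-representative: 6 linkage classes.

[[1, 5, 6, 9, 14], [2, 3, 11], [4], [7], [8], [10, 12, 13]]


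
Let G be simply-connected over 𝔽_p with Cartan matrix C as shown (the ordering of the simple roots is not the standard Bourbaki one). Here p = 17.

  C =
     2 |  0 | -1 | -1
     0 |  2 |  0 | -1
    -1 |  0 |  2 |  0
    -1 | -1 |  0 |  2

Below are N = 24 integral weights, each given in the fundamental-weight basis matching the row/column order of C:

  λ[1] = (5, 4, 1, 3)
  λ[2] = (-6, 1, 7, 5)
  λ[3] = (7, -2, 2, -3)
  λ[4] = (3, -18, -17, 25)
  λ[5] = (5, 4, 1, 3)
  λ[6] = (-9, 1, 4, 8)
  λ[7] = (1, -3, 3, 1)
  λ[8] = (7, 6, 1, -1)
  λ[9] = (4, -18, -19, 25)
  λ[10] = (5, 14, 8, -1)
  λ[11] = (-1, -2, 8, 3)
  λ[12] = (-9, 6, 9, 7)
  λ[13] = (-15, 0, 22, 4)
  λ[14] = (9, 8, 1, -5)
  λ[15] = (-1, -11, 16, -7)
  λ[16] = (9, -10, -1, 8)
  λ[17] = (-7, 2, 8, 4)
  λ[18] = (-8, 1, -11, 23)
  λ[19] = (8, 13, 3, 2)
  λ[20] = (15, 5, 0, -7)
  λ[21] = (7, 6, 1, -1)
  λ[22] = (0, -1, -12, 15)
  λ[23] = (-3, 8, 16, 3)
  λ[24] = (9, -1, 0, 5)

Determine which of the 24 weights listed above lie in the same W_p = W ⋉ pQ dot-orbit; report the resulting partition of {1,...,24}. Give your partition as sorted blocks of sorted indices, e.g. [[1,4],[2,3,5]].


Root system A_4: the 4×4 matrix C matches after relabeling.

Alcove-folded reps (p=17, 24 weights, presented ϖ-order):

  1: (6, 5, 2, 4) · 2: (5, 2, 3, 1) · 3: (5, 2, 3, 1) · 4: (0, 1, 9, 3) · 5: (6, 5, 2, 4) · 6: (5, 2, 3, 1) · 7: (2, 2, 4, 0) · 8: (8, 7, 2, 0) · 9: (0, 1, 9, 3) · 10: (2, 2, 4, 0) · 11: (0, 1, 9, 3) · 12: (8, 7, 2, 0) · 13: (5, 2, 3, 1) · 14: (6, 5, 2, 4) · 15: (10, 0, 1, 6) · 16: (8, 7, 2, 0) · 17: (5, 2, 3, 1) · 18: (8, 7, 2, 0) · 19: (0, 1, 9, 3) · 20: (10, 0, 1, 6) · 21: (8, 7, 2, 0) · 22: (10, 0, 1, 6) · 23: (2, 2, 4, 0) · 24: (10, 0, 1, 6)

These 24 weights hit 6 W_17-dot-orbits; sizes (3, 5, 4, 3, 5, 4):

[[1, 5, 14], [2, 3, 6, 13, 17], [4, 9, 11, 19], [7, 10, 23], [8, 12, 16, 18, 21], [15, 20, 22, 24]]


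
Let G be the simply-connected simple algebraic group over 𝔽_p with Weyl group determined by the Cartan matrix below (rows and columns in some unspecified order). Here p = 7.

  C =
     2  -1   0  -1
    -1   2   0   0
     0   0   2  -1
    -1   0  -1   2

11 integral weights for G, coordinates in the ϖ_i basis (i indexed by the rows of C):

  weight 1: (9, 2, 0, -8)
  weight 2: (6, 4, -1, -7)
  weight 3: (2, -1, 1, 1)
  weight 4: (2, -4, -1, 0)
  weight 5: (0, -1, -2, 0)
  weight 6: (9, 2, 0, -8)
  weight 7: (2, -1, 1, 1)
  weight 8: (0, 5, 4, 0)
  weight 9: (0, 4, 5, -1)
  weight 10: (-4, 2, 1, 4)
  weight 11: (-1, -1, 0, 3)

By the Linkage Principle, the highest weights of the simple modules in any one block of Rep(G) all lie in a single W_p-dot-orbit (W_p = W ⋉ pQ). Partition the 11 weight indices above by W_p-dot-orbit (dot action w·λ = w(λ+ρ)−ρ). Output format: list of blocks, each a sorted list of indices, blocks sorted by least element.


Dynkin diagram of C (from the 6 off-diagonal −1 entries): A_4.

λ_j+ρ reflected into Ā_7 (⟨·,θ^∨⟩≤7); 4-tuples as given:

    [1] (0, 3, 0, 1)
    [2] (1, 0, 1, 0)
    [3] (3, 0, 2, 2)
    [4] (0, 3, 0, 1)
    [5] (1, 0, 1, 0)
    [6] (0, 3, 0, 1)
    [7] (3, 0, 2, 2)
    [8] (1, 0, 1, 0)
    [9] (1, 0, 1, 0)
    [10] (3, 0, 2, 2)
    [11] (0, 0, 1, 4)

4 distinct reps among the 11 weights ⇒ 4 W_7-linkage classes:

[[1, 4, 6], [2, 5, 8, 9], [3, 7, 10], [11]]


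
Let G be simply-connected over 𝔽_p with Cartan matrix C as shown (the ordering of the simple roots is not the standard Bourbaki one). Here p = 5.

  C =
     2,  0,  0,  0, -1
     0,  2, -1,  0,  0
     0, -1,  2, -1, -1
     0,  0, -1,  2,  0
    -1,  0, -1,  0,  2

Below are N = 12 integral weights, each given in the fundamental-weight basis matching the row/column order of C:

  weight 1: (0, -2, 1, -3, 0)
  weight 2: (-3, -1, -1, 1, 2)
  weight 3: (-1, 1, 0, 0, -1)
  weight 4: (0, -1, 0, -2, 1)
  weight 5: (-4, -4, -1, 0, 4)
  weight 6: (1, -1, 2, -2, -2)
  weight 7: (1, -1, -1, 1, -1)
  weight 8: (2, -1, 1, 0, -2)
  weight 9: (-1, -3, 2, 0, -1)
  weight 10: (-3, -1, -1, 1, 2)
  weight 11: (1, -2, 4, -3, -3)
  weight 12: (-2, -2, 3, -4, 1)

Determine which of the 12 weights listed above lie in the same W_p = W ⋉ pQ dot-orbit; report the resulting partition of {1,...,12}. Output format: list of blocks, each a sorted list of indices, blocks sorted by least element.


Cartan matrix: type D_5 (|W|=1920); un-permuting the 5 rows.

Each λ_j+ρ reduced to Ā_5; 5-tuples below use C's row order:

  1: (1, 0, 1, 1, 0)
  2: (2, 0, 0, 2, 0)
  3: (0, 2, 1, 1, 0)
  4: (1, 0, 0, 1, 1)
  5: (2, 0, 0, 2, 0)
  6: (1, 0, 1, 1, 0)
  7: (2, 0, 0, 2, 0)
  8: (1, 0, 0, 1, 1)
  9: (0, 2, 1, 1, 0)
  10: (2, 0, 0, 2, 0)
  11: (0, 1, 0, 2, 0)
  12: (0, 0, 1, 2, 0)

The 12 indices split into 6 linkage classes (same alcove rep ⇔ same W_5-dot-orbit):

[[1, 6], [2, 5, 7, 10], [3, 9], [4, 8], [11], [12]]


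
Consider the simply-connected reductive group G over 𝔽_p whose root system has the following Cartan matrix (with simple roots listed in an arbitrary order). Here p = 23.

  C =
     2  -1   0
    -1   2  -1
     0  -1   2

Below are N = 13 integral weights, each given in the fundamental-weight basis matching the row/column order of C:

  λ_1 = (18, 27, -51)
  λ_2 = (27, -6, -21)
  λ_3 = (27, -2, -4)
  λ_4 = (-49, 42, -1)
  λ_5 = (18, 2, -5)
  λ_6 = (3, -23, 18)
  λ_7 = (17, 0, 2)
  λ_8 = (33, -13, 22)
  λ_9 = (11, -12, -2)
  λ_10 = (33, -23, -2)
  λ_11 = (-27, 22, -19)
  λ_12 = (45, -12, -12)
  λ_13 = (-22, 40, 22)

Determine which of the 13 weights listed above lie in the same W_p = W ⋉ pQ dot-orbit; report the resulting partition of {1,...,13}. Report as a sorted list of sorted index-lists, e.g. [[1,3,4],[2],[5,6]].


Type A_3, rank 3, |W|=24; reorder rows/cols to standard.

Alcove-folded reps (p=23, 13 weights, presented ϖ-order):

    1: (18, 1, 3)
    2: (2, 18, 0)
    3: (18, 1, 3)
    4: (2, 18, 0)
    5: (18, 1, 3)
    6: (18, 1, 3)
    7: (18, 1, 3)
    8: (0, 1, 11)
    9: (0, 1, 11)
    10: (0, 1, 11)
    11: (2, 18, 0)
    12: (0, 1, 11)
    13: (2, 18, 0)

3 distinct reps among the 13 weights ⇒ 3 W_23-linkage classes:

[[1, 3, 5, 6, 7], [2, 4, 11, 13], [8, 9, 10, 12]]


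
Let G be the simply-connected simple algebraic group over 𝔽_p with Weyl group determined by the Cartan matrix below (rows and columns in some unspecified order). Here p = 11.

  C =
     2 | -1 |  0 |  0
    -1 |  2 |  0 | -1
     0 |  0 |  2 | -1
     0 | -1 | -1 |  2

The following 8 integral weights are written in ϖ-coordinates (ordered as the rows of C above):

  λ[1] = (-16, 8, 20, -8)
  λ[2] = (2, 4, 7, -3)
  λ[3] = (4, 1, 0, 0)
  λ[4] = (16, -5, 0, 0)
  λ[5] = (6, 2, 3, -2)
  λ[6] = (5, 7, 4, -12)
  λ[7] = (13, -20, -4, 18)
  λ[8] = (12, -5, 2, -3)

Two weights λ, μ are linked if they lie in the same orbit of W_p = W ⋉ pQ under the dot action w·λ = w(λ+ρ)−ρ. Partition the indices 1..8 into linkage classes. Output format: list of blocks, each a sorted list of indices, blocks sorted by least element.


Root system A_4: the 4×4 matrix C matches after relabeling.

λ_j+ρ reflected into Ā_11 (⟨·,θ^∨⟩≤11); 4-tuples as given:

  [1] (5, 2, 1, 1)
  [2] (0, 3, 3, 2)
  [3] (5, 2, 1, 1)
  [4] (5, 2, 1, 1)
  [5] (5, 2, 1, 1)
  [6] (0, 3, 3, 2)
  [7] (0, 3, 0, 5)
  [8] (5, 2, 1, 1)

Partition of {1..8} into 3 W_11-dot-orbits:

[[1, 3, 4, 5, 8], [2, 6], [7]]


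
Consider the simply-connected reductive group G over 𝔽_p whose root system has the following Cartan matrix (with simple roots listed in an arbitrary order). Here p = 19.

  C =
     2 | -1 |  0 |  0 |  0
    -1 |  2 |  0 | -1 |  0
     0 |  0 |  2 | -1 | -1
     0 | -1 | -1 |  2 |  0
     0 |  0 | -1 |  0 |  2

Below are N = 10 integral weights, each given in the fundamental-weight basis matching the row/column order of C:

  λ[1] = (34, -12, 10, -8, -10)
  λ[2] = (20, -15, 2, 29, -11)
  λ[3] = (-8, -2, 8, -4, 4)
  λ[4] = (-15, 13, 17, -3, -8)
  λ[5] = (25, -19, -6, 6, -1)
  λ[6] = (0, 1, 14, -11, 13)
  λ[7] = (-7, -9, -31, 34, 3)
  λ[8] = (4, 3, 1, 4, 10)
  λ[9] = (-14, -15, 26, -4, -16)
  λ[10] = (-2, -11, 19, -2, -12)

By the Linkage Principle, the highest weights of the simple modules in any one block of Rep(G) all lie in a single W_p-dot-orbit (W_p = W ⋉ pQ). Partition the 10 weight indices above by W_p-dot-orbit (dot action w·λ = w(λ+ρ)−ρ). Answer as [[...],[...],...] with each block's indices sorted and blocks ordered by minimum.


Cartan matrix: type A_5 (|W|=720); un-permuting the 5 rows.

Ā_19 reps of the 10 weights (A_5, coords as presented):

  [1] (1, 2, 5, 0, 4) · [2] (1, 2, 5, 0, 4) · [3] (3, 1, 2, 5, 3) · [4] (1, 2, 5, 0, 4) · [5] (1, 2, 5, 0, 4) · [6] (1, 2, 5, 0, 4) · [7] (3, 1, 2, 5, 3) · [8] (3, 1, 2, 5, 3) · [9] (3, 1, 2, 5, 3) · [10] (0, 8, 1, 2, 7)

These 10 weights hit 3 W_19-dot-orbits; sizes (5, 4, 1):

[[1, 2, 4, 5, 6], [3, 7, 8, 9], [10]]


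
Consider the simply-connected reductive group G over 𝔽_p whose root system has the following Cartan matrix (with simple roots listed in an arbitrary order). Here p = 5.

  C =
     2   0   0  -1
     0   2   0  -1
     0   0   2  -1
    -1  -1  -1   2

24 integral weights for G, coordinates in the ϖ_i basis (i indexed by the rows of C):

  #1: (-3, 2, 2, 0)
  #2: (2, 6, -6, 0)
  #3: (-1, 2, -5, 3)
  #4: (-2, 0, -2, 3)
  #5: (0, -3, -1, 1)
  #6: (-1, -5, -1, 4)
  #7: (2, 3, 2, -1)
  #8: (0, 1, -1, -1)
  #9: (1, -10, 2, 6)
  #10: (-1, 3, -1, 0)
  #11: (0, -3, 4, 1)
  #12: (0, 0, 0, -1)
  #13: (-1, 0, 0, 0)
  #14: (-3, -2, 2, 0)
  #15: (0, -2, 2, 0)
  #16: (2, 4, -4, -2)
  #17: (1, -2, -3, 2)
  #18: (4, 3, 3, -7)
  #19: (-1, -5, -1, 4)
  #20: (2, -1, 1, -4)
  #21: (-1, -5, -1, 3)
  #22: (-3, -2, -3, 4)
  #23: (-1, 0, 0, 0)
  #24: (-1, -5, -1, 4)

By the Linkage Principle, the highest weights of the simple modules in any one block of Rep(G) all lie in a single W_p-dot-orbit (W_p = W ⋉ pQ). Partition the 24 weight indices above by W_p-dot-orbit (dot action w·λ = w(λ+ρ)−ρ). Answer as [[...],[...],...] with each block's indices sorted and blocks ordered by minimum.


Type D_4, rank 4, |W|=192; reorder rows/cols to standard.

λ_j+ρ reflected into Ā_5 (⟨·,θ^∨⟩≤5); 4-tuples as given:

  λ_1 → (0, 1, 1, 1) · λ_2 → (1, 1, 1, 0) · λ_3 → (2, 1, 2, 0) · λ_4 → (1, 1, 1, 0) · λ_5 → (1, 2, 0, 0) · λ_6 → (0, 4, 0, 0) · λ_7 → (2, 1, 2, 0) · λ_8 → (1, 2, 0, 0) · λ_9 → (1, 2, 0, 0) · λ_10 → (0, 4, 0, 0) · λ_11 → (2, 1, 2, 0) · λ_12 → (1, 1, 1, 0) · λ_13 → (0, 1, 1, 1) · λ_14 → (0, 1, 1, 1) · λ_15 → (1, 1, 3, 0) · λ_16 → (1, 1, 1, 0) · λ_17 → (2, 1, 2, 0) · λ_18 → (0, 1, 1, 1) · λ_19 → (0, 4, 0, 0) · λ_20 → (1, 2, 0, 0) · λ_21 → (0, 4, 0, 0) · λ_22 → (2, 1, 2, 0) · λ_23 → (0, 1, 1, 1) · λ_24 → (0, 4, 0, 0)

6 distinct reps among the 24 weights ⇒ 6 W_5-linkage classes:

[[1, 13, 14, 18, 23], [2, 4, 12, 16], [3, 7, 11, 17, 22], [5, 8, 9, 20], [6, 10, 19, 21, 24], [15]]


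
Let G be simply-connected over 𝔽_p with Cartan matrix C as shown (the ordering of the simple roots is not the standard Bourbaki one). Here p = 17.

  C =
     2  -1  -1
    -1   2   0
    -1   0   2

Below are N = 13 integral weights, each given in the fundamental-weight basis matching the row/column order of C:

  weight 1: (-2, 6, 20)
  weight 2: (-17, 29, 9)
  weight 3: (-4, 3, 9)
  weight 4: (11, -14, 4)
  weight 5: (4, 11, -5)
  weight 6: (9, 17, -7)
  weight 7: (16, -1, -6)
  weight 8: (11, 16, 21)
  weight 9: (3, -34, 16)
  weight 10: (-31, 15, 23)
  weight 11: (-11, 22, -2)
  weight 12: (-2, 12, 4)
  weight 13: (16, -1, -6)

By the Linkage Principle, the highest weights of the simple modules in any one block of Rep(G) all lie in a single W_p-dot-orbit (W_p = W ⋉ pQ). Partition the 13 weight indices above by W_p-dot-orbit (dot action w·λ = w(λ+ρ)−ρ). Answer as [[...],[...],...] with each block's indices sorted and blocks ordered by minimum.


Root system A_3: the 3×3 matrix C matches after relabeling.

λ_j+ρ reflected into Ā_17 (⟨·,θ^∨⟩≤17); 3-tuples as given:

  1: (3, 1, 7)
  2: (3, 1, 7)
  3: (3, 1, 7)
  4: (1, 12, 4)
  5: (1, 12, 4)
  6: (1, 6, 4)
  7: (12, 0, 5)
  8: (12, 0, 5)
  9: (1, 12, 4)
  10: (3, 1, 7)
  11: (1, 6, 4)
  12: (1, 12, 4)
  13: (12, 0, 5)

4 distinct reps among the 13 weights ⇒ 4 W_17-linkage classes:

[[1, 2, 3, 10], [4, 5, 9, 12], [6, 11], [7, 8, 13]]


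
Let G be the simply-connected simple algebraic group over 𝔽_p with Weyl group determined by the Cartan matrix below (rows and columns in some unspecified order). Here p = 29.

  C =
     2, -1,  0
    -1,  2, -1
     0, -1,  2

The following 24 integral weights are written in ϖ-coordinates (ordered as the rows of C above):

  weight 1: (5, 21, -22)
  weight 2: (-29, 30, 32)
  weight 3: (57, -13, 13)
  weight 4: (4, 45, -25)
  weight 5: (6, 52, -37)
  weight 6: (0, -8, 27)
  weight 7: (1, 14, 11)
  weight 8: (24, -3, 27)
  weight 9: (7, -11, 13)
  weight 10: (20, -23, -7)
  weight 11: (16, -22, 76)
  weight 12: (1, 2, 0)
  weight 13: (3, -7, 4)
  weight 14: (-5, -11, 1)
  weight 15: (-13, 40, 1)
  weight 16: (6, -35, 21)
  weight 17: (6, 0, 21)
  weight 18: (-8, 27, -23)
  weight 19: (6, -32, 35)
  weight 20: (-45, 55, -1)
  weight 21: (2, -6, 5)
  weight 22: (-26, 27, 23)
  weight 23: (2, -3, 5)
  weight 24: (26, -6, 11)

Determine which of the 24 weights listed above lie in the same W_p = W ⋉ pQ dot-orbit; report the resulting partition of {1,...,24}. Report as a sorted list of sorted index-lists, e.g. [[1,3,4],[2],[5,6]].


A_3 Cartan matrix, 3 simple roots permuted; ρ=(1,1,1).

λ_j+ρ reflected into Ā_29 (⟨·,θ^∨⟩≤29); 3-tuples as given:

  λ_1 → (6, 1, 21) · λ_2 → (1, 2, 4) · λ_3 → (2, 15, 12) · λ_4 → (17, 5, 2) · λ_5 → (17, 5, 2) · λ_6 → (6, 1, 21) · λ_7 → (2, 15, 12) · λ_8 → (1, 2, 4) · λ_9 → (2, 8, 4) · λ_10 → (6, 1, 21) · λ_11 → (2, 8, 4) · λ_12 → (2, 3, 1) · λ_13 → (2, 3, 1) · λ_14 → (2, 8, 4) · λ_15 → (2, 15, 12) · λ_16 → (17, 5, 2) · λ_17 → (6, 1, 21) · λ_18 → (6, 1, 21) · λ_19 → (17, 5, 2) · λ_20 → (2, 15, 12) · λ_21 → (2, 3, 1) · λ_22 → (2, 3, 1) · λ_23 → (1, 2, 4) · λ_24 → (17, 5, 2)

Partition of {1..24} into 6 W_29-dot-orbits:

[[1, 6, 10, 17, 18], [2, 8, 23], [3, 7, 15, 20], [4, 5, 16, 19, 24], [9, 11, 14], [12, 13, 21, 22]]


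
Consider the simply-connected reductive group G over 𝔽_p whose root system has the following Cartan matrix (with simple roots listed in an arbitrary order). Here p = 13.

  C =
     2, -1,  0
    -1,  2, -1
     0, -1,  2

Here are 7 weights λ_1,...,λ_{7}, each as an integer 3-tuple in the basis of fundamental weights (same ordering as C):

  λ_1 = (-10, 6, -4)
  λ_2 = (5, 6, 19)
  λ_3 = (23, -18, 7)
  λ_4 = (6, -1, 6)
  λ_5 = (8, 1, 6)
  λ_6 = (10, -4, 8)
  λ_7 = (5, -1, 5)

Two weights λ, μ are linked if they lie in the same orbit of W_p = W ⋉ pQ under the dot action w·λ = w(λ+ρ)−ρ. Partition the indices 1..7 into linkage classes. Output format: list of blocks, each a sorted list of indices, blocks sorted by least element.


C ↔ A_3 under row/col permutation; |W(A_3)| = 24.

Folding the 7 weights λ_j+ρ into Ā_13 (reps in the given 3-coord order):

  1: (4, 3, 2);  2: (6, 0, 6);  3: (4, 2, 2);  4: (6, 0, 6);  5: (4, 2, 2);  6: (4, 3, 2);  7: (6, 0, 6)

3 distinct reps among the 7 weights ⇒ 3 W_13-linkage classes:

[[1, 6], [2, 4, 7], [3, 5]]


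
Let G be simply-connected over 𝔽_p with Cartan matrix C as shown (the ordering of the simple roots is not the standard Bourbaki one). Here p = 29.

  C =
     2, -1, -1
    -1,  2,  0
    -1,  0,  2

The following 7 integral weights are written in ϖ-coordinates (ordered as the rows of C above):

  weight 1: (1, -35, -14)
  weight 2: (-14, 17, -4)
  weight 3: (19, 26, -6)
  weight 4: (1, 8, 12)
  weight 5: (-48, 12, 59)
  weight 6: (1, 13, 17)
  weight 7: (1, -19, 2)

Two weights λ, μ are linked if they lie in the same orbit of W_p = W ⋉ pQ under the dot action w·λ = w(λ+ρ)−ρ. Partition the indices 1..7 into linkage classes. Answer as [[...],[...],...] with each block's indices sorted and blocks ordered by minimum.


A_3 Cartan matrix, 3 simple roots permuted; ρ=(1,1,1).

W_29-reps of the 7 weights in Ā_29 (same 3-coord order as C):

  1: (3, 2, 13) · 2: (3, 2, 13) · 3: (2, 9, 13) · 4: (2, 9, 13) · 5: (3, 2, 13) · 6: (2, 9, 13) · 7: (3, 2, 13)

The 7 indices split into 2 linkage classes (same alcove rep ⇔ same W_29-dot-orbit):

[[1, 2, 5, 7], [3, 4, 6]]


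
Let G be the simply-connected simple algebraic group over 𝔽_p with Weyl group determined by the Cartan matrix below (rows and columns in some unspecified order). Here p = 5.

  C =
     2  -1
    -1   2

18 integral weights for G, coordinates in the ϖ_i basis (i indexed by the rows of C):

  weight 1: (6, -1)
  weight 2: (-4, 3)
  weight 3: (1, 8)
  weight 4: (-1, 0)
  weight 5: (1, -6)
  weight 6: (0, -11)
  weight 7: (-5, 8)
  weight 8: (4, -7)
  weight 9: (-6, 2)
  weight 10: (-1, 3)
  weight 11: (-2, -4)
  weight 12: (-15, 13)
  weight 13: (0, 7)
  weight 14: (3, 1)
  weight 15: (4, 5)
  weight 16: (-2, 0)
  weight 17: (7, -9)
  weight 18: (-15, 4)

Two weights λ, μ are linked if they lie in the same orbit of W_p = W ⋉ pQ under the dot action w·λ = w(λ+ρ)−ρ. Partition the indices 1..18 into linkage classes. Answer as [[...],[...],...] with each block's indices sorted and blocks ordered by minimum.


A_2 Cartan matrix, 2 simple roots permuted; ρ=(1,1).

Each λ_j+ρ reduced to Ā_5; 2-tuples below use C's row order:

  1: (3, 2)
  2: (3, 1)
  3: (3, 1)
  4: (0, 1)
  5: (3, 2)
  6: (0, 4)
  7: (0, 1)
  8: (0, 4)
  9: (3, 2)
  10: (0, 4)
  11: (3, 1)
  12: (0, 1)
  13: (3, 1)
  14: (3, 1)
  15: (0, 1)
  16: (1, 0)
  17: (3, 2)
  18: (0, 4)

Grouping the 18 weights by Ā_5-representative: 5 linkage classes.

[[1, 5, 9, 17], [2, 3, 11, 13, 14], [4, 7, 12, 15], [6, 8, 10, 18], [16]]


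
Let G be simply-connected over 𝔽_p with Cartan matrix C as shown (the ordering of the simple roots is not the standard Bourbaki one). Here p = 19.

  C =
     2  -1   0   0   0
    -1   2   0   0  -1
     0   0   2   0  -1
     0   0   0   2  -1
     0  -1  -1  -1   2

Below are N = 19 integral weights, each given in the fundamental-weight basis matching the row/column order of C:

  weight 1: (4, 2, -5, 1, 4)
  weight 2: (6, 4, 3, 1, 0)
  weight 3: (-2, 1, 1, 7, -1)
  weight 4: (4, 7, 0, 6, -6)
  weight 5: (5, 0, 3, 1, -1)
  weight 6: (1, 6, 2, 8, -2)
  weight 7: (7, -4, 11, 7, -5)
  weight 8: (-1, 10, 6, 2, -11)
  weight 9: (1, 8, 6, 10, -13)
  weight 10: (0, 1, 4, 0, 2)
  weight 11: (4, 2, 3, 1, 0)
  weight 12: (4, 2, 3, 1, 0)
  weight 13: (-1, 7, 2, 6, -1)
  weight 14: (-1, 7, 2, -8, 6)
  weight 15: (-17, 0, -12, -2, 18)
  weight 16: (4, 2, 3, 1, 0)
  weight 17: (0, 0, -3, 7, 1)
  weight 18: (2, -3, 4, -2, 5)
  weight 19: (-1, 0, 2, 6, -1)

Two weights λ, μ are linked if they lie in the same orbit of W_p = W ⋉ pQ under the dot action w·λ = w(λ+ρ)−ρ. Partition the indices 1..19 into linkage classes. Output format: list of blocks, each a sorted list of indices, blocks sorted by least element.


D_5 Cartan matrix, 5 simple roots permuted; ρ=(1,1,1,1,1).

Alcove-folded reps (p=19, 19 weights, presented ϖ-order):

    1: (5, 3, 4, 2, 1)
    2: (6, 1, 4, 2, 0)
    3: (1, 1, 2, 8, 0)
    4: (5, 3, 4, 2, 1)
    5: (6, 1, 4, 2, 0)
    6: (1, 1, 2, 8, 0)
    7: (1, 2, 5, 1, 3)
    8: (0, 1, 3, 7, 0)
    9: (1, 2, 5, 1, 3)
    10: (1, 2, 5, 1, 3)
    11: (5, 3, 4, 2, 1)
    12: (5, 3, 4, 2, 1)
    13: (0, 1, 3, 7, 0)
    14: (0, 1, 3, 7, 0)
    15: (0, 1, 3, 7, 0)
    16: (5, 3, 4, 2, 1)
    17: (1, 1, 2, 8, 0)
    18: (1, 2, 5, 1, 3)
    19: (0, 1, 3, 7, 0)

Grouping the 19 weights by Ā_19-representative: 5 linkage classes.

[[1, 4, 11, 12, 16], [2, 5], [3, 6, 17], [7, 9, 10, 18], [8, 13, 14, 15, 19]]


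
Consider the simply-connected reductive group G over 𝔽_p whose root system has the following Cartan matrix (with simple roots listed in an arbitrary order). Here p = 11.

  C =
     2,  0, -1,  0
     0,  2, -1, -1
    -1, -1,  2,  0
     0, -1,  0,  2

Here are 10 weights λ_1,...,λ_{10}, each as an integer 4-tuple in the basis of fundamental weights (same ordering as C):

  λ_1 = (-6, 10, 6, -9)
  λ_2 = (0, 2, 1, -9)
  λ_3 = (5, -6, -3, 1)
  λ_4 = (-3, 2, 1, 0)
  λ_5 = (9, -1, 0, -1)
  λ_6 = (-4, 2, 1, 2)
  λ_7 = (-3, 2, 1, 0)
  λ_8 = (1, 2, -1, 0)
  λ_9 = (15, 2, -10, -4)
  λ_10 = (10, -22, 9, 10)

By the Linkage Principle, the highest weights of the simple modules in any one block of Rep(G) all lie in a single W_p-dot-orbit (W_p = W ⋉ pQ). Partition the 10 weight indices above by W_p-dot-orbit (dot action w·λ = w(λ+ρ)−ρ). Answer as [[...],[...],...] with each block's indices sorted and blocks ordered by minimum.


Dynkin diagram of C (from the 6 off-diagonal −1 entries): A_4.

Ā_11 reps of the 10 weights (A_4, coords as presented):

  1: (2, 3, 0, 1) · 2: (2, 2, 1, 3) · 3: (1, 3, 1, 2) · 4: (2, 3, 0, 1) · 5: (10, 0, 1, 0) · 6: (2, 2, 1, 3) · 7: (2, 3, 0, 1) · 8: (2, 3, 0, 1) · 9: (2, 3, 0, 1) · 10: (10, 0, 1, 0)

4 distinct reps among the 10 weights ⇒ 4 W_11-linkage classes:

[[1, 4, 7, 8, 9], [2, 6], [3], [5, 10]]


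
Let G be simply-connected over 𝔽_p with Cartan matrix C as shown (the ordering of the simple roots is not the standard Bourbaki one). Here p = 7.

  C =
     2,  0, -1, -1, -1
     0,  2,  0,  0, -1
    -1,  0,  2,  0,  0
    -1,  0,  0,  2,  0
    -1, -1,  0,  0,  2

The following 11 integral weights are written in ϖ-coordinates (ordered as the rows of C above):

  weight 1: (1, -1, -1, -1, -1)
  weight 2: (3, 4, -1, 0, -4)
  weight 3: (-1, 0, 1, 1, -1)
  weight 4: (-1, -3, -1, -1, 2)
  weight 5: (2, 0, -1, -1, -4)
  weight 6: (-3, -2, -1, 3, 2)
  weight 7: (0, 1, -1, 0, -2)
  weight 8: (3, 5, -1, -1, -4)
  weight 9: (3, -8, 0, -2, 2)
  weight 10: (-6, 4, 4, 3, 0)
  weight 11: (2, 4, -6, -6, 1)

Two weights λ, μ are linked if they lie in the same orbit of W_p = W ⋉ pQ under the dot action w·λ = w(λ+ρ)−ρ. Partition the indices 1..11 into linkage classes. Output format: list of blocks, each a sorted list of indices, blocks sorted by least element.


Type D_5, rank 5, |W|=1920; reorder rows/cols to standard.

Folding the 11 weights λ_j+ρ into Ā_7 (reps in the given 5-coord order):

  λ_1 → (2, 0, 0, 0, 0) · λ_2 → (0, 1, 0, 1, 1) · λ_3 → (0, 1, 2, 2, 0) · λ_4 → (0, 2, 0, 0, 1) · λ_5 → (0, 2, 0, 0, 1) · λ_6 → (0, 1, 2, 2, 0) · λ_7 → (0, 1, 0, 1, 1) · λ_8 → (0, 2, 0, 0, 1) · λ_9 → (0, 2, 0, 0, 1) · λ_10 → (0, 1, 0, 1, 1) · λ_11 → (2, 0, 0, 0, 0)

4 distinct reps among the 11 weights ⇒ 4 W_7-linkage classes:

[[1, 11], [2, 7, 10], [3, 6], [4, 5, 8, 9]]


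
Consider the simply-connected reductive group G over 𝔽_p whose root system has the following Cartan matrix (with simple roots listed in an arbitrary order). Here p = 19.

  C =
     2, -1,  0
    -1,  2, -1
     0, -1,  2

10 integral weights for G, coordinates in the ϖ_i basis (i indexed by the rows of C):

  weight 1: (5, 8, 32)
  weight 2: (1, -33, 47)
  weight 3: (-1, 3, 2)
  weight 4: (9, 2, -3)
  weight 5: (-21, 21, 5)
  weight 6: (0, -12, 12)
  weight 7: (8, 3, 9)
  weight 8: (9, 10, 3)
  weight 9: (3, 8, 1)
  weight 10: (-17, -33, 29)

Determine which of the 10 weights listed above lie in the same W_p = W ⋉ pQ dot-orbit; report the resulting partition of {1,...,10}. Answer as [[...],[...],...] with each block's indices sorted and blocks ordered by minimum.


Cartan matrix: type A_3 (|W|=24); un-permuting the 3 rows.

Ā_19 reps of the 10 weights (A_3, coords as presented):

  1: (5, 4, 6);  2: (10, 1, 2);  3: (0, 4, 3);  4: (10, 1, 2);  5: (10, 1, 2);  6: (10, 1, 2);  7: (5, 4, 6);  8: (4, 9, 2);  9: (4, 9, 2);  10: (10, 1, 2)

The 10 indices split into 4 linkage classes (same alcove rep ⇔ same W_19-dot-orbit):

[[1, 7], [2, 4, 5, 6, 10], [3], [8, 9]]


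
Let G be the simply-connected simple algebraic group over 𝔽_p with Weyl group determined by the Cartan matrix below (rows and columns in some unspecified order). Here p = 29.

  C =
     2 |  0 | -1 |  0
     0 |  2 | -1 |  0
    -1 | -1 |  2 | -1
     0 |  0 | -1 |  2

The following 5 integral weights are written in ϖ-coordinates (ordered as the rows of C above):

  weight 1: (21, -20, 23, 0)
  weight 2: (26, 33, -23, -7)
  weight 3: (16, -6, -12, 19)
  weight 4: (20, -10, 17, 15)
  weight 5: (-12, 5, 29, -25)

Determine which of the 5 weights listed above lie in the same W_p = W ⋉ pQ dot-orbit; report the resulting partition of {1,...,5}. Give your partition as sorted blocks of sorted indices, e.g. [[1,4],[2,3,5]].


Cartan matrix: type D_4 (|W|=192); un-permuting the 4 rows.

Alcove-folded reps (p=29, 5 weights, presented ϖ-order):

  [1] (4, 1, 1, 17) · [2] (4, 1, 1, 17) · [3] (1, 11, 5, 4) · [4] (1, 11, 5, 4) · [5] (4, 1, 1, 17)

Grouping the 5 weights by Ā_29-representative: 2 linkage classes.

[[1, 2, 5], [3, 4]]


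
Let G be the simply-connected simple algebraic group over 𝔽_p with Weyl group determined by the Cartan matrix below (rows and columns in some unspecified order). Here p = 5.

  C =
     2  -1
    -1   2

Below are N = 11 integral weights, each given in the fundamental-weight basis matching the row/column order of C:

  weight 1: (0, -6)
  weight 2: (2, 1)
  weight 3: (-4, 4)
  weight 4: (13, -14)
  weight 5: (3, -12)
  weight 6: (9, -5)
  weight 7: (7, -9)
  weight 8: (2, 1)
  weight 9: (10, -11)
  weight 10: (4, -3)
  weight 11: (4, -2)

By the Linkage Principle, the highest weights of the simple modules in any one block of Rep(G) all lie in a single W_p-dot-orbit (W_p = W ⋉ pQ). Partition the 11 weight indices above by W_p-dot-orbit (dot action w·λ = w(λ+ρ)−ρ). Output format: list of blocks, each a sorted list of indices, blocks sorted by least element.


Cartan matrix: type A_2 (|W|=6); un-permuting the 2 rows.

Ā_5 reps of the 11 weights (A_2, coords as presented):

    1: (4, 1)
    2: (3, 2)
    3: (3, 2)
    4: (1, 1)
    5: (1, 1)
    6: (0, 1)
    7: (3, 2)
    8: (3, 2)
    9: (4, 1)
    10: (3, 2)
    11: (4, 1)

The 11 indices split into 4 linkage classes (same alcove rep ⇔ same W_5-dot-orbit):

[[1, 9, 11], [2, 3, 7, 8, 10], [4, 5], [6]]


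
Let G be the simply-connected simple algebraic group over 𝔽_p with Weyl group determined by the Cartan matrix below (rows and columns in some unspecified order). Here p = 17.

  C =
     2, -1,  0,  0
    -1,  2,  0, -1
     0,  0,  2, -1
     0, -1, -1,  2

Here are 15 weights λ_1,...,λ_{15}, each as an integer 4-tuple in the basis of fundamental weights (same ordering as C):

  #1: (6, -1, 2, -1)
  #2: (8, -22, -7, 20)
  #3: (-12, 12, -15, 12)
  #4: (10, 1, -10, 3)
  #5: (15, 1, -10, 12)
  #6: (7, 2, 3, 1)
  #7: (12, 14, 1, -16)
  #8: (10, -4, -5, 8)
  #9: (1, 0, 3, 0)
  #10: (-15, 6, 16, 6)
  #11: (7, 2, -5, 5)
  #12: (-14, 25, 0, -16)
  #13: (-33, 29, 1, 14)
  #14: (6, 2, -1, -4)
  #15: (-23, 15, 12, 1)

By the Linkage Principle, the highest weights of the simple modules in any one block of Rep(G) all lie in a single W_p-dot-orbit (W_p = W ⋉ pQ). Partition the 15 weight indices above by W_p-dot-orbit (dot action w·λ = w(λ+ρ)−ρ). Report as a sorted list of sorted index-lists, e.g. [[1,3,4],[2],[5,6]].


Dynkin diagram of C (from the 6 off-diagonal −1 entries): A_4.

Folding the 15 weights λ_j+ρ into Ā_17 (reps in the given 4-coord order):

  λ_1+ρ ↦ (7, 0, 3, 0)
  λ_2+ρ ↦ (8, 3, 4, 2)
  λ_3+ρ ↦ (2, 1, 4, 1)
  λ_4+ρ ↦ (8, 3, 4, 2)
  λ_5+ρ ↦ (2, 1, 4, 1)
  λ_6+ρ ↦ (8, 3, 4, 2)
  λ_7+ρ ↦ (2, 0, 2, 2)
  λ_8+ρ ↦ (8, 3, 4, 2)
  λ_9+ρ ↦ (2, 1, 4, 1)
  λ_10+ρ ↦ (7, 0, 3, 0)
  λ_11+ρ ↦ (8, 3, 4, 2)
  λ_12+ρ ↦ (2, 1, 4, 1)
  λ_13+ρ ↦ (2, 0, 2, 2)
  λ_14+ρ ↦ (7, 0, 3, 0)
  λ_15+ρ ↦ (2, 1, 4, 1)

Grouping the 15 weights by Ā_17-representative: 4 linkage classes.

[[1, 10, 14], [2, 4, 6, 8, 11], [3, 5, 9, 12, 15], [7, 13]]


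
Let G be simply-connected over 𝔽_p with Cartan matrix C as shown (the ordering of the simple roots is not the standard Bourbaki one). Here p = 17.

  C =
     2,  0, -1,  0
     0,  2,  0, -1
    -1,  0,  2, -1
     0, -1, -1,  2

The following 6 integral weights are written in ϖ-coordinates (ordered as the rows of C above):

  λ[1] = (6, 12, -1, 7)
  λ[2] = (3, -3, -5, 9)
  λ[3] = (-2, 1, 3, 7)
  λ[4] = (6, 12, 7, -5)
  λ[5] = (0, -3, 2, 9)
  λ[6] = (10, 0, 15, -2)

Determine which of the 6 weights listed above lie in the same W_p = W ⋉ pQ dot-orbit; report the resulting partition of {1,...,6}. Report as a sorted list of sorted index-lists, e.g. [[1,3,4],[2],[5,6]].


Dynkin diagram of C (from the 6 off-diagonal −1 entries): A_4.

Ā_17 reps of the 6 weights (A_4, coords as presented):

  λ_1 → (0, 2, 4, 4);  λ_2 → (0, 2, 4, 4);  λ_3 → (1, 2, 3, 8);  λ_4 → (0, 2, 4, 4);  λ_5 → (1, 2, 3, 8);  λ_6 → (1, 1, 6, 9)

The 6 indices split into 3 linkage classes (same alcove rep ⇔ same W_17-dot-orbit):

[[1, 2, 4], [3, 5], [6]]


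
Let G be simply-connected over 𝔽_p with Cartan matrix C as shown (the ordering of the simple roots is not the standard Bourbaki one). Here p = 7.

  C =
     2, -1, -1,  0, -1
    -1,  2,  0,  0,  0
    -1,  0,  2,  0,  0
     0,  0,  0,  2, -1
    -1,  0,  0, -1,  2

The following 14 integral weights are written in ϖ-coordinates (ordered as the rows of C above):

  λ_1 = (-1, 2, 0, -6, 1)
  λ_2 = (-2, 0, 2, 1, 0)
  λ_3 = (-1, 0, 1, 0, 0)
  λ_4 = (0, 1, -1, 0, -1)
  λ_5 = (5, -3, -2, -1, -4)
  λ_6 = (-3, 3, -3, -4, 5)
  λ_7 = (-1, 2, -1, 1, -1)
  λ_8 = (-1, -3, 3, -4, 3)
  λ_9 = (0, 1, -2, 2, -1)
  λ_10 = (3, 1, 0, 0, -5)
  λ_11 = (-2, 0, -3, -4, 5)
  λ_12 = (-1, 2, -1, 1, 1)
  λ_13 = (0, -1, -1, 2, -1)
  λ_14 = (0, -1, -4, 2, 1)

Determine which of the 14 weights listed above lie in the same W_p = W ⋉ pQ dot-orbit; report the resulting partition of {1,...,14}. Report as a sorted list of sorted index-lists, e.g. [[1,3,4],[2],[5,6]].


D_5 Cartan matrix, 5 simple roots permuted; ρ=(1,1,1,1,1).

λ_j+ρ reflected into Ā_7 (⟨·,θ^∨⟩≤7); 5-tuples as given:

  1: (1, 0, 2, 2, 0);  2: (1, 0, 2, 2, 0);  3: (0, 1, 2, 1, 1);  4: (1, 2, 0, 1, 0);  5: (0, 2, 1, 3, 0);  6: (1, 0, 2, 2, 0);  7: (0, 3, 0, 2, 0);  8: (1, 0, 2, 2, 0);  9: (0, 2, 1, 3, 0);  10: (0, 2, 1, 3, 0);  11: (0, 2, 1, 3, 0);  12: (0, 3, 0, 2, 0);  13: (1, 0, 0, 3, 0);  14: (0, 2, 1, 3, 0)

Partition of {1..14} into 6 W_7-dot-orbits:

[[1, 2, 6, 8], [3], [4], [5, 9, 10, 11, 14], [7, 12], [13]]


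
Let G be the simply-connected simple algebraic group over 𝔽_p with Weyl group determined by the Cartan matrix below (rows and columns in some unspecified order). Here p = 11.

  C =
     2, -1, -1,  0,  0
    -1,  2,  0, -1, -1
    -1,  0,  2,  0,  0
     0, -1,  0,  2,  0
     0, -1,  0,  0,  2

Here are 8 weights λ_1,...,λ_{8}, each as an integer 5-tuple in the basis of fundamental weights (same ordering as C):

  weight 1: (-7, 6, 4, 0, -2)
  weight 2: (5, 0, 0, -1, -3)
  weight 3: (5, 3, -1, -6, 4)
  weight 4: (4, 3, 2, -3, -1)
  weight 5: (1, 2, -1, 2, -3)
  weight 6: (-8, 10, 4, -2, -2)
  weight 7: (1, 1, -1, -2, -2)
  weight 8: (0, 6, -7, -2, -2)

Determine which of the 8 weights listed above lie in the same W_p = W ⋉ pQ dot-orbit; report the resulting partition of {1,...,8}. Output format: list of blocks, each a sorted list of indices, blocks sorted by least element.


Root system D_5: the 5×5 matrix C matches after relabeling.

Alcove-folded reps (p=11, 8 weights, presented ϖ-order):

  [1] (3, 0, 1, 1, 1);  [2] (3, 0, 1, 1, 1);  [3] (3, 0, 1, 1, 1);  [4] (2, 0, 0, 1, 1);  [5] (2, 1, 0, 3, 2);  [6] (2, 0, 0, 1, 1);  [7] (2, 0, 0, 1, 1);  [8] (3, 0, 1, 1, 1)

These 8 weights hit 3 W_11-dot-orbits; sizes (4, 3, 1):

[[1, 2, 3, 8], [4, 6, 7], [5]]


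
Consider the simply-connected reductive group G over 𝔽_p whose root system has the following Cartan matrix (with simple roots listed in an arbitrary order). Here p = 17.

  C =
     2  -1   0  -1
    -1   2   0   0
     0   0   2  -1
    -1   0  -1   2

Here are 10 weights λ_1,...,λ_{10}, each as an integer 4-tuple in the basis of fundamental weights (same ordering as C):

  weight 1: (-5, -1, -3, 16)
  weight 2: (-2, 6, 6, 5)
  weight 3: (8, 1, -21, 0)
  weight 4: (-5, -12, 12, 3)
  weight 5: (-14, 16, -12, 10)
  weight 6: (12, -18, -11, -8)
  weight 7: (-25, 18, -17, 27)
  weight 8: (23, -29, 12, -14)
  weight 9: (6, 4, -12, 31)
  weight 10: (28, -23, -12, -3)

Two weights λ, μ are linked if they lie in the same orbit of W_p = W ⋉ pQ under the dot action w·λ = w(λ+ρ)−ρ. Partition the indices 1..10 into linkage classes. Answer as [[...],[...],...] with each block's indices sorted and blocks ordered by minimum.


Root system A_4: the 4×4 matrix C matches after relabeling.

Alcove-folded reps (p=17, 10 weights, presented ϖ-order):

  λ_1 → (0, 4, 2, 11)
  λ_2 → (1, 4, 5, 5)
  λ_3 → (2, 5, 2, 7)
  λ_4 → (0, 4, 2, 11)
  λ_5 → (0, 4, 2, 11)
  λ_6 → (6, 0, 0, 7)
  λ_7 → (1, 4, 5, 5)
  λ_8 → (6, 0, 0, 7)
  λ_9 → (1, 4, 5, 5)
  λ_10 → (1, 4, 5, 5)

Linkage partition of the 10 weights (4 classes, p=17):

[[1, 4, 5], [2, 7, 9, 10], [3], [6, 8]]


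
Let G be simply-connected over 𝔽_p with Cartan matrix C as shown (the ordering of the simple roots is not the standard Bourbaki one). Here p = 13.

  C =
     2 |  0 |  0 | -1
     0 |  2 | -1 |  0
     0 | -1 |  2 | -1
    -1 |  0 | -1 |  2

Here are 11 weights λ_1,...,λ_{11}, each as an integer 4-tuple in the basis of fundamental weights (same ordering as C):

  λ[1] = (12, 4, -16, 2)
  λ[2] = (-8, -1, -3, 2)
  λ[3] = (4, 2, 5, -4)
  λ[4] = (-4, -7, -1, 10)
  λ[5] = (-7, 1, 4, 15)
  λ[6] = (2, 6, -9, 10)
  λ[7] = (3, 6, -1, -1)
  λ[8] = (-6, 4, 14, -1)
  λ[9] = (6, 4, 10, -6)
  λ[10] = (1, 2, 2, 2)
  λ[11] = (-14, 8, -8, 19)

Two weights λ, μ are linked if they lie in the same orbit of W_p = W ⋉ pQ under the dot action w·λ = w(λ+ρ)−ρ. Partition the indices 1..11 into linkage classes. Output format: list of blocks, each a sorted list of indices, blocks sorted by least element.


Root system A_4: the 4×4 matrix C matches after relabeling.

Ā_13 reps of the 11 weights (A_4, coords as presented):

    λ_1 → (2, 0, 7, 3)
    λ_2 → (1, 4, 2, 0)
    λ_3 → (2, 3, 3, 3)
    λ_4 → (3, 0, 6, 2)
    λ_5 → (2, 3, 3, 3)
    λ_6 → (2, 0, 7, 3)
    λ_7 → (4, 7, 0, 0)
    λ_8 → (3, 0, 6, 2)
    λ_9 → (3, 0, 6, 2)
    λ_10 → (2, 3, 3, 3)
    λ_11 → (4, 7, 0, 0)

Grouping the 11 weights by Ā_13-representative: 5 linkage classes.

[[1, 6], [2], [3, 5, 10], [4, 8, 9], [7, 11]]
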